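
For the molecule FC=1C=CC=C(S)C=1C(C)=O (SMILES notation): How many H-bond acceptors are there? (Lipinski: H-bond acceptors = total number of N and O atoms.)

N atoms: 0; O atoms: 1.
Lipinski HBA = 0 + 1 = 1.

1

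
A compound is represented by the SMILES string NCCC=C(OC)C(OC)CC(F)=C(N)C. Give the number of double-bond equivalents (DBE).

2

Degree of unsaturation = (number of rings) + (number of π bonds).
Ring closures in the SMILES: 0.
π bonds: 2 double bonds (each 1 DoU) → 2 DoU from unsaturation.
Total DoU = 0 + 2 = 2.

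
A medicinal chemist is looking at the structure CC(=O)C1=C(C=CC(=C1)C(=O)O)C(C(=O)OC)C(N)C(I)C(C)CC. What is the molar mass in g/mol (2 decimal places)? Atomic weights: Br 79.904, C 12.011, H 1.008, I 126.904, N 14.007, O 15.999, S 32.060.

461.30 g/mol

First, the molecular formula is C18H24INO5 (counting implicit H from valence).
  C: 18 × 12.011 = 216.198
  H: 24 × 1.008 = 24.192
  I: 1 × 126.904 = 126.904
  N: 1 × 14.007 = 14.007
  O: 5 × 15.999 = 79.995
Sum: 18×12.011 + 24×1.008 + 1×126.904 + 1×14.007 + 5×15.999 = 461.296 → 461.30 g/mol.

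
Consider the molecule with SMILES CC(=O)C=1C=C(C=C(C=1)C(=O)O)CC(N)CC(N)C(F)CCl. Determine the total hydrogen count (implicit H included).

20

Walk through each heavy atom and fill implicit hydrogens from standard valence (C 4, N 3, O 2, S 2, halogen 1):
  atom 1: C, bond orders sum to 1 (valence 4) → 3 H
  atom 2: C, bond orders sum to 4 (valence 4) → 0 H
  atom 3: O, bond orders sum to 2 (valence 2) → 0 H
  atom 4: C, bond orders sum to 4 (valence 4) → 0 H
  atom 5: C, bond orders sum to 3 (valence 4) → 1 H
  atom 6: C, bond orders sum to 4 (valence 4) → 0 H
  atom 7: C, bond orders sum to 3 (valence 4) → 1 H
  atom 8: C, bond orders sum to 4 (valence 4) → 0 H
  atom 9: C, bond orders sum to 3 (valence 4) → 1 H
  atom 10: C, bond orders sum to 4 (valence 4) → 0 H
  atom 11: O, bond orders sum to 2 (valence 2) → 0 H
  atom 12: O, bond orders sum to 1 (valence 2) → 1 H
  atom 13: C, bond orders sum to 2 (valence 4) → 2 H
  atom 14: C, bond orders sum to 3 (valence 4) → 1 H
  atom 15: N, bond orders sum to 1 (valence 3) → 2 H
  atom 16: C, bond orders sum to 2 (valence 4) → 2 H
  atom 17: C, bond orders sum to 3 (valence 4) → 1 H
  atom 18: N, bond orders sum to 1 (valence 3) → 2 H
  atom 19: C, bond orders sum to 3 (valence 4) → 1 H
  atom 20: F (halogen, monovalent) → 0 H
  atom 21: C, bond orders sum to 2 (valence 4) → 2 H
  atom 22: Cl (halogen, monovalent) → 0 H
Total hydrogens: 20.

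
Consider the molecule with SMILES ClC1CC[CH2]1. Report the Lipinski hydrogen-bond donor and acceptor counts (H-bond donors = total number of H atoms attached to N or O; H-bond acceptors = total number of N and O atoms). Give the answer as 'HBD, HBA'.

0, 0

Donors: find every N or O and count the H atoms it carries.
  (no N or O atoms present)
Lipinski HBD = 0.
Acceptors: N atoms = 0, O atoms = 0 → HBA = 0.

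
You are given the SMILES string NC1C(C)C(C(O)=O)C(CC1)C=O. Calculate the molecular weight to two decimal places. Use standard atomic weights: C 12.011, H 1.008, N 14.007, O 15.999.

First, the molecular formula is C9H15NO3 (counting implicit H from valence).
  C: 9 × 12.011 = 108.099
  H: 15 × 1.008 = 15.120
  N: 1 × 14.007 = 14.007
  O: 3 × 15.999 = 47.997
Sum: 9×12.011 + 15×1.008 + 1×14.007 + 3×15.999 = 185.223 → 185.22 g/mol.

185.22 g/mol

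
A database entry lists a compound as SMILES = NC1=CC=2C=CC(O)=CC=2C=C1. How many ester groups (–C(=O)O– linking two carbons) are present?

Scan the SMILES for the ester motif — none present.
Groups that are present: 1 hydroxyl, 1 primary amine.

0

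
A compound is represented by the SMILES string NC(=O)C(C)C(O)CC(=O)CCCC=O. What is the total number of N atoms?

1

Scan the SMILES for N atoms (remember two-letter symbols like Cl and Br are single atoms).
Nitrogen count: 1.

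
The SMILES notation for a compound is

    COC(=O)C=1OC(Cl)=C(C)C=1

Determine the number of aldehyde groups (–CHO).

Scan the SMILES for the aldehyde motif — none present.
Groups that are present: 1 ester.

0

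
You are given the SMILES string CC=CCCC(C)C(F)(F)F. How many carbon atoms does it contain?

Count every carbon token in the SMILES (each C, including those in ring-closure positions and inside branches).
Carbon count: 8.

8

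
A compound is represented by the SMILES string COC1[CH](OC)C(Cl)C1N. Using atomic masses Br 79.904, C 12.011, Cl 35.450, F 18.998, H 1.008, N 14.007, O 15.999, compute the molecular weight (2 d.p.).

165.62 g/mol

First, the molecular formula is C6H12ClNO2 (counting implicit H from valence).
  C: 6 × 12.011 = 72.066
  Cl: 1 × 35.450 = 35.450
  H: 12 × 1.008 = 12.096
  N: 1 × 14.007 = 14.007
  O: 2 × 15.999 = 31.998
Sum: 6×12.011 + 1×35.450 + 12×1.008 + 1×14.007 + 2×15.999 = 165.617 → 165.62 g/mol.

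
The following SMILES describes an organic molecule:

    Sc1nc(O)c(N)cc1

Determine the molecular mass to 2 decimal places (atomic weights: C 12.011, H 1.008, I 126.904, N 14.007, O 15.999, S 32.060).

First, the molecular formula is C5H6N2OS (counting implicit H from valence).
  C: 5 × 12.011 = 60.055
  H: 6 × 1.008 = 6.048
  N: 2 × 14.007 = 28.014
  O: 1 × 15.999 = 15.999
  S: 1 × 32.060 = 32.060
Sum: 5×12.011 + 6×1.008 + 2×14.007 + 1×15.999 + 1×32.060 = 142.176 → 142.18 g/mol.

142.18 g/mol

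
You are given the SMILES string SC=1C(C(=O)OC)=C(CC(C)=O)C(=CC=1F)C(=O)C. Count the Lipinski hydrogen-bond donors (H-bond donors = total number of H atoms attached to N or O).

Donors: find every N or O and count the H atoms it carries.
  atom 5 (O): bond orders sum to 2 → 0 H
  atom 6 (O): bond orders sum to 2 → 0 H
  atom 12 (O): bond orders sum to 2 → 0 H
  atom 18 (O): bond orders sum to 2 → 0 H
Lipinski HBD = 0.

0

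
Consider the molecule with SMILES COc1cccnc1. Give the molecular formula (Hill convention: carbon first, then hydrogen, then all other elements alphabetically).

C6H7NO

Walk through each heavy atom and fill implicit hydrogens from standard valence (C 4, N 3, O 2, S 2, halogen 1); for lowercase aromatic atoms, an aromatic c carries 1 H when it has two neighbours and 0 H with three, and aromatic n carries 0 H:
  atom 1: C, bond orders sum to 1 (valence 4) → 3 H
  atom 2: O, bond orders sum to 2 (valence 2) → 0 H
  atom 3: aromatic c, 3 neighbours → 0 H
  atom 4: aromatic c, 2 neighbours → 1 H
  atom 5: aromatic c, 2 neighbours → 1 H
  atom 6: aromatic c, 2 neighbours → 1 H
  atom 7: aromatic n, 2 neighbours → 0 H
  atom 8: aromatic c, 2 neighbours → 1 H
Totals → C:6, H:7, N:1, O:1.
In Hill order: C6H7NO.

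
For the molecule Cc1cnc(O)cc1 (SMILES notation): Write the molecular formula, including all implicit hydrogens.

Walk through each heavy atom and fill implicit hydrogens from standard valence (C 4, N 3, O 2, S 2, halogen 1); for lowercase aromatic atoms, an aromatic c carries 1 H when it has two neighbours and 0 H with three, and aromatic n carries 0 H:
  atom 1: C, bond orders sum to 1 (valence 4) → 3 H
  atom 2: aromatic c, 3 neighbours → 0 H
  atom 3: aromatic c, 2 neighbours → 1 H
  atom 4: aromatic n, 2 neighbours → 0 H
  atom 5: aromatic c, 3 neighbours → 0 H
  atom 6: O, bond orders sum to 1 (valence 2) → 1 H
  atom 7: aromatic c, 2 neighbours → 1 H
  atom 8: aromatic c, 2 neighbours → 1 H
Totals → C:6, H:7, N:1, O:1.
In Hill order: C6H7NO.

C6H7NO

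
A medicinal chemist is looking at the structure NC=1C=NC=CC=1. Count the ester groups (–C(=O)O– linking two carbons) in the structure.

Scan the SMILES for the ester motif — none present.
Groups that are present: 1 primary amine.

0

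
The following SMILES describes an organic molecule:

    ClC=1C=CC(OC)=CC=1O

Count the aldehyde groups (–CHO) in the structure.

Scan the SMILES for the aldehyde motif — none present.
Groups that are present: 1 ether, 1 hydroxyl.

0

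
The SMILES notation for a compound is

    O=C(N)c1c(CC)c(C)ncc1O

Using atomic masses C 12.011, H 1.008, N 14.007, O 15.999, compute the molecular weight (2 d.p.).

First, the molecular formula is C9H12N2O2 (counting implicit H from valence).
  C: 9 × 12.011 = 108.099
  H: 12 × 1.008 = 12.096
  N: 2 × 14.007 = 28.014
  O: 2 × 15.999 = 31.998
Sum: 9×12.011 + 12×1.008 + 2×14.007 + 2×15.999 = 180.207 → 180.21 g/mol.

180.21 g/mol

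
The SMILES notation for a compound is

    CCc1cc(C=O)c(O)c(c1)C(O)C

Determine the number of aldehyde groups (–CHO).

1

The aldehyde motif appears at heavy-atom position 6 in the SMILES.
Other groups present: 2 hydroxyl.
Aldehyde count: 1.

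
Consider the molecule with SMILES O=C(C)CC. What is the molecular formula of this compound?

Walk through each heavy atom and fill implicit hydrogens from standard valence (C 4, N 3, O 2, S 2, halogen 1):
  atom 1: O, bond orders sum to 2 (valence 2) → 0 H
  atom 2: C, bond orders sum to 4 (valence 4) → 0 H
  atom 3: C, bond orders sum to 1 (valence 4) → 3 H
  atom 4: C, bond orders sum to 2 (valence 4) → 2 H
  atom 5: C, bond orders sum to 1 (valence 4) → 3 H
Totals → C:4, H:8, O:1.
In Hill order: C4H8O.

C4H8O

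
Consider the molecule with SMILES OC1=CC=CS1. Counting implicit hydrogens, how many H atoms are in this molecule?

Walk through each heavy atom and fill implicit hydrogens from standard valence (C 4, N 3, O 2, S 2, halogen 1):
  atom 1: O, bond orders sum to 1 (valence 2) → 1 H
  atom 2: C, bond orders sum to 4 (valence 4) → 0 H
  atom 3: C, bond orders sum to 3 (valence 4) → 1 H
  atom 4: C, bond orders sum to 3 (valence 4) → 1 H
  atom 5: C, bond orders sum to 3 (valence 4) → 1 H
  atom 6: S, bond orders sum to 2 (valence 2) → 0 H
Total hydrogens: 4.

4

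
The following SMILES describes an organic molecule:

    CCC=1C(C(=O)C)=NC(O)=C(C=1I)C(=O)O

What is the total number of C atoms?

10

Count every carbon token in the SMILES (each C, including those in ring-closure positions and inside branches).
Carbon count: 10.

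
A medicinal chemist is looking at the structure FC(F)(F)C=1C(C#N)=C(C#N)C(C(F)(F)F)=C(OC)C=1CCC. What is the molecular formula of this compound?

Walk through each heavy atom and fill implicit hydrogens from standard valence (C 4, N 3, O 2, S 2, halogen 1):
  atom 1: F (halogen, monovalent) → 0 H
  atom 2: C, bond orders sum to 4 (valence 4) → 0 H
  atom 3: F (halogen, monovalent) → 0 H
  atom 4: F (halogen, monovalent) → 0 H
  atom 5: C, bond orders sum to 4 (valence 4) → 0 H
  atom 6: C, bond orders sum to 4 (valence 4) → 0 H
  atom 7: C, bond orders sum to 4 (valence 4) → 0 H
  atom 8: N, bond orders sum to 3 (valence 3) → 0 H
  atom 9: C, bond orders sum to 4 (valence 4) → 0 H
  atom 10: C, bond orders sum to 4 (valence 4) → 0 H
  atom 11: N, bond orders sum to 3 (valence 3) → 0 H
  atom 12: C, bond orders sum to 4 (valence 4) → 0 H
  atom 13: C, bond orders sum to 4 (valence 4) → 0 H
  atom 14: F (halogen, monovalent) → 0 H
  atom 15: F (halogen, monovalent) → 0 H
  atom 16: F (halogen, monovalent) → 0 H
  atom 17: C, bond orders sum to 4 (valence 4) → 0 H
  atom 18: O, bond orders sum to 2 (valence 2) → 0 H
  atom 19: C, bond orders sum to 1 (valence 4) → 3 H
  atom 20: C, bond orders sum to 4 (valence 4) → 0 H
  atom 21: C, bond orders sum to 2 (valence 4) → 2 H
  atom 22: C, bond orders sum to 2 (valence 4) → 2 H
  atom 23: C, bond orders sum to 1 (valence 4) → 3 H
Totals → C:14, H:10, F:6, N:2, O:1.

C14H10F6N2O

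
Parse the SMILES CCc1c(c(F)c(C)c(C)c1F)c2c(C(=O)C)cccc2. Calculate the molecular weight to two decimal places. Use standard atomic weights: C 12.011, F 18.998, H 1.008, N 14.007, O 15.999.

288.34 g/mol

First, the molecular formula is C18H18F2O (counting implicit H from valence).
  C: 18 × 12.011 = 216.198
  F: 2 × 18.998 = 37.996
  H: 18 × 1.008 = 18.144
  O: 1 × 15.999 = 15.999
Sum: 18×12.011 + 2×18.998 + 18×1.008 + 1×15.999 = 288.337 → 288.34 g/mol.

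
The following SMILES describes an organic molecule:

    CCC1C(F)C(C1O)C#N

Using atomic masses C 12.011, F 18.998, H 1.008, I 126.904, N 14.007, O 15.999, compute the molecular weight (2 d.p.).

143.16 g/mol

First, the molecular formula is C7H10FNO (counting implicit H from valence).
  C: 7 × 12.011 = 84.077
  F: 1 × 18.998 = 18.998
  H: 10 × 1.008 = 10.080
  N: 1 × 14.007 = 14.007
  O: 1 × 15.999 = 15.999
Sum: 7×12.011 + 1×18.998 + 10×1.008 + 1×14.007 + 1×15.999 = 143.161 → 143.16 g/mol.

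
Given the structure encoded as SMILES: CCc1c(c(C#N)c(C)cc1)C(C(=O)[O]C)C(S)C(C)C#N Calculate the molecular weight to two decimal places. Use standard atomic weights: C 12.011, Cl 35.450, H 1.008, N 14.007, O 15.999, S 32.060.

First, the molecular formula is C17H20N2O2S (counting implicit H from valence).
  C: 17 × 12.011 = 204.187
  H: 20 × 1.008 = 20.160
  N: 2 × 14.007 = 28.014
  O: 2 × 15.999 = 31.998
  S: 1 × 32.060 = 32.060
Sum: 17×12.011 + 20×1.008 + 2×14.007 + 2×15.999 + 1×32.060 = 316.419 → 316.42 g/mol.

316.42 g/mol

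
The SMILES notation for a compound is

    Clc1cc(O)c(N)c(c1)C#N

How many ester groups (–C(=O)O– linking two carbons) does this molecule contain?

Scan the SMILES for the ester motif — none present.
Groups that are present: 1 hydroxyl, 1 nitrile, 1 primary amine.

0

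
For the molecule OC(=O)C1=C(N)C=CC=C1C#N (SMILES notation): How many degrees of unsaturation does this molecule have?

7

Molecular formula: C8H6N2O2.
DoU = (2C + 2 + N − H − X) / 2, where X is the halogen count and O/S are ignored.
    = (2·8 + 2 + 2 − 6 − 0) / 2 = 14 / 2 = 7.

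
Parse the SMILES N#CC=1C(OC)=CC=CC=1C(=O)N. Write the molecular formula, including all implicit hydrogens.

Walk through each heavy atom and fill implicit hydrogens from standard valence (C 4, N 3, O 2, S 2, halogen 1):
  atom 1: N, bond orders sum to 3 (valence 3) → 0 H
  atom 2: C, bond orders sum to 4 (valence 4) → 0 H
  atom 3: C, bond orders sum to 4 (valence 4) → 0 H
  atom 4: C, bond orders sum to 4 (valence 4) → 0 H
  atom 5: O, bond orders sum to 2 (valence 2) → 0 H
  atom 6: C, bond orders sum to 1 (valence 4) → 3 H
  atom 7: C, bond orders sum to 3 (valence 4) → 1 H
  atom 8: C, bond orders sum to 3 (valence 4) → 1 H
  atom 9: C, bond orders sum to 3 (valence 4) → 1 H
  atom 10: C, bond orders sum to 4 (valence 4) → 0 H
  atom 11: C, bond orders sum to 4 (valence 4) → 0 H
  atom 12: O, bond orders sum to 2 (valence 2) → 0 H
  atom 13: N, bond orders sum to 1 (valence 3) → 2 H
Totals → C:9, H:8, N:2, O:2.
In Hill order: C9H8N2O2.

C9H8N2O2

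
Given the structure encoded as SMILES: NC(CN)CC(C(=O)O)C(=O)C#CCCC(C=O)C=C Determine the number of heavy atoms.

Every atom symbol written in the SMILES (organic subset) is one heavy atom; implicit H are not written.
Heavy atoms by element → C:14, N:2, O:4.
Total: 20.

20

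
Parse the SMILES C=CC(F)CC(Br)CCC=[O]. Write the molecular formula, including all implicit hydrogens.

C8H12BrFO

Walk through each heavy atom and fill implicit hydrogens from standard valence (C 4, N 3, O 2, S 2, halogen 1):
  atom 1: C, bond orders sum to 2 (valence 4) → 2 H
  atom 2: C, bond orders sum to 3 (valence 4) → 1 H
  atom 3: C, bond orders sum to 3 (valence 4) → 1 H
  atom 4: F (halogen, monovalent) → 0 H
  atom 5: C, bond orders sum to 2 (valence 4) → 2 H
  atom 6: C, bond orders sum to 3 (valence 4) → 1 H
  atom 7: Br (halogen, monovalent) → 0 H
  atom 8: C, bond orders sum to 2 (valence 4) → 2 H
  atom 9: C, bond orders sum to 2 (valence 4) → 2 H
  atom 10: C, bond orders sum to 3 (valence 4) → 1 H
  atom 11: O with explicit H count 0
Totals → C:8, H:12, Br:1, F:1, O:1.
In Hill order: C8H12BrFO.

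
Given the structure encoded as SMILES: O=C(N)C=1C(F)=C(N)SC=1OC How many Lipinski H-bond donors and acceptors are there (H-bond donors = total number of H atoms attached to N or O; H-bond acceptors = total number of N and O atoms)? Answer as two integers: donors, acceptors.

Donors: find every N or O and count the H atoms it carries.
  atom 1 (O): bond orders sum to 2 → 0 H
  atom 3 (N): bond orders sum to 1 → 2 H
  atom 8 (N): bond orders sum to 1 → 2 H
  atom 11 (O): bond orders sum to 2 → 0 H
Lipinski HBD = 4.
Acceptors: N atoms = 2, O atoms = 2 → HBA = 4.

4, 4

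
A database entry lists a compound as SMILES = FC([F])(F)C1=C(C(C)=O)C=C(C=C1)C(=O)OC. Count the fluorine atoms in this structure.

3

Scan the SMILES for F atoms (remember two-letter symbols like Cl and Br are single atoms).
Fluorine count: 3.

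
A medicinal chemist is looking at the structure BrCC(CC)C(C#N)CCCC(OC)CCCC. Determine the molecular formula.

Walk through each heavy atom and fill implicit hydrogens from standard valence (C 4, N 3, O 2, S 2, halogen 1):
  atom 1: Br (halogen, monovalent) → 0 H
  atom 2: C, bond orders sum to 2 (valence 4) → 2 H
  atom 3: C, bond orders sum to 3 (valence 4) → 1 H
  atom 4: C, bond orders sum to 2 (valence 4) → 2 H
  atom 5: C, bond orders sum to 1 (valence 4) → 3 H
  atom 6: C, bond orders sum to 3 (valence 4) → 1 H
  atom 7: C, bond orders sum to 4 (valence 4) → 0 H
  atom 8: N, bond orders sum to 3 (valence 3) → 0 H
  atom 9: C, bond orders sum to 2 (valence 4) → 2 H
  atom 10: C, bond orders sum to 2 (valence 4) → 2 H
  atom 11: C, bond orders sum to 2 (valence 4) → 2 H
  atom 12: C, bond orders sum to 3 (valence 4) → 1 H
  atom 13: O, bond orders sum to 2 (valence 2) → 0 H
  atom 14: C, bond orders sum to 1 (valence 4) → 3 H
  atom 15: C, bond orders sum to 2 (valence 4) → 2 H
  atom 16: C, bond orders sum to 2 (valence 4) → 2 H
  atom 17: C, bond orders sum to 2 (valence 4) → 2 H
  atom 18: C, bond orders sum to 1 (valence 4) → 3 H
Totals → C:15, H:28, Br:1, N:1, O:1.

C15H28BrNO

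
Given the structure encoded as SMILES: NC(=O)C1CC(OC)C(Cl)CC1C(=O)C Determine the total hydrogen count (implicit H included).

Walk through each heavy atom and fill implicit hydrogens from standard valence (C 4, N 3, O 2, S 2, halogen 1):
  atom 1: N, bond orders sum to 1 (valence 3) → 2 H
  atom 2: C, bond orders sum to 4 (valence 4) → 0 H
  atom 3: O, bond orders sum to 2 (valence 2) → 0 H
  atom 4: C, bond orders sum to 3 (valence 4) → 1 H
  atom 5: C, bond orders sum to 2 (valence 4) → 2 H
  atom 6: C, bond orders sum to 3 (valence 4) → 1 H
  atom 7: O, bond orders sum to 2 (valence 2) → 0 H
  atom 8: C, bond orders sum to 1 (valence 4) → 3 H
  atom 9: C, bond orders sum to 3 (valence 4) → 1 H
  atom 10: Cl (halogen, monovalent) → 0 H
  atom 11: C, bond orders sum to 2 (valence 4) → 2 H
  atom 12: C, bond orders sum to 3 (valence 4) → 1 H
  atom 13: C, bond orders sum to 4 (valence 4) → 0 H
  atom 14: O, bond orders sum to 2 (valence 2) → 0 H
  atom 15: C, bond orders sum to 1 (valence 4) → 3 H
Total hydrogens: 16.

16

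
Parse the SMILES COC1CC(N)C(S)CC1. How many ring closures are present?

In SMILES, each pair of matching ring-closure digits denotes one ring-closing bond; the number of such bonds equals the number of independent rings.
Ring-closure bonds here: 1.

1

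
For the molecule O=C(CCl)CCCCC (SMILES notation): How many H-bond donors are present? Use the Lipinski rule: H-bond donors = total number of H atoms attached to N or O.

Donors: find every N or O and count the H atoms it carries.
  atom 1 (O): bond orders sum to 2 → 0 H
Lipinski HBD = 0.

0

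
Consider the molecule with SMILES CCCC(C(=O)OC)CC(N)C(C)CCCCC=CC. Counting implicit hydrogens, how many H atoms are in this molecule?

Walk through each heavy atom and fill implicit hydrogens from standard valence (C 4, N 3, O 2, S 2, halogen 1):
  atom 1: C, bond orders sum to 1 (valence 4) → 3 H
  atom 2: C, bond orders sum to 2 (valence 4) → 2 H
  atom 3: C, bond orders sum to 2 (valence 4) → 2 H
  atom 4: C, bond orders sum to 3 (valence 4) → 1 H
  atom 5: C, bond orders sum to 4 (valence 4) → 0 H
  atom 6: O, bond orders sum to 2 (valence 2) → 0 H
  atom 7: O, bond orders sum to 2 (valence 2) → 0 H
  atom 8: C, bond orders sum to 1 (valence 4) → 3 H
  atom 9: C, bond orders sum to 2 (valence 4) → 2 H
  atom 10: C, bond orders sum to 3 (valence 4) → 1 H
  atom 11: N, bond orders sum to 1 (valence 3) → 2 H
  atom 12: C, bond orders sum to 3 (valence 4) → 1 H
  atom 13: C, bond orders sum to 1 (valence 4) → 3 H
  atom 14: C, bond orders sum to 2 (valence 4) → 2 H
  atom 15: C, bond orders sum to 2 (valence 4) → 2 H
  atom 16: C, bond orders sum to 2 (valence 4) → 2 H
  atom 17: C, bond orders sum to 2 (valence 4) → 2 H
  atom 18: C, bond orders sum to 3 (valence 4) → 1 H
  atom 19: C, bond orders sum to 3 (valence 4) → 1 H
  atom 20: C, bond orders sum to 1 (valence 4) → 3 H
Total hydrogens: 33.

33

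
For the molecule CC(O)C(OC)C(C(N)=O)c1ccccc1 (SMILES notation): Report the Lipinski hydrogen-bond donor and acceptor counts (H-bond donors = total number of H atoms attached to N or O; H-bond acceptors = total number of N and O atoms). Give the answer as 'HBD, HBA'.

3, 4

Donors: find every N or O and count the H atoms it carries.
  atom 3 (O): bond orders sum to 1 → 1 H
  atom 5 (O): bond orders sum to 2 → 0 H
  atom 9 (N): bond orders sum to 1 → 2 H
  atom 10 (O): bond orders sum to 2 → 0 H
Lipinski HBD = 3.
Acceptors: N atoms = 1, O atoms = 3 → HBA = 4.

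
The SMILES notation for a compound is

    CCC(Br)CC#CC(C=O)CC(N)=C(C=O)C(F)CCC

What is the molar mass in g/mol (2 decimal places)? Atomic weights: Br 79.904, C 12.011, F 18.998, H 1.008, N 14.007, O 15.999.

First, the molecular formula is C16H23BrFNO2 (counting implicit H from valence).
  Br: 1 × 79.904 = 79.904
  C: 16 × 12.011 = 192.176
  F: 1 × 18.998 = 18.998
  H: 23 × 1.008 = 23.184
  N: 1 × 14.007 = 14.007
  O: 2 × 15.999 = 31.998
Sum: 1×79.904 + 16×12.011 + 1×18.998 + 23×1.008 + 1×14.007 + 2×15.999 = 360.267 → 360.27 g/mol.

360.27 g/mol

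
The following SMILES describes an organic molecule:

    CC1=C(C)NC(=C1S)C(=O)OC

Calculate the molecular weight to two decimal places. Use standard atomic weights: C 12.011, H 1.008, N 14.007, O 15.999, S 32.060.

185.24 g/mol

First, the molecular formula is C8H11NO2S (counting implicit H from valence).
  C: 8 × 12.011 = 96.088
  H: 11 × 1.008 = 11.088
  N: 1 × 14.007 = 14.007
  O: 2 × 15.999 = 31.998
  S: 1 × 32.060 = 32.060
Sum: 8×12.011 + 11×1.008 + 1×14.007 + 2×15.999 + 1×32.060 = 185.241 → 185.24 g/mol.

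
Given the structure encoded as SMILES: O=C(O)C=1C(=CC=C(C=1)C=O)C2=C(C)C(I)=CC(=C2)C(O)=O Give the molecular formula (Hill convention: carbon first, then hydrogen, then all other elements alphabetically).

C16H11IO5

Walk through each heavy atom and fill implicit hydrogens from standard valence (C 4, N 3, O 2, S 2, halogen 1):
  atom 1: O, bond orders sum to 2 (valence 2) → 0 H
  atom 2: C, bond orders sum to 4 (valence 4) → 0 H
  atom 3: O, bond orders sum to 1 (valence 2) → 1 H
  atom 4: C, bond orders sum to 4 (valence 4) → 0 H
  atom 5: C, bond orders sum to 4 (valence 4) → 0 H
  atom 6: C, bond orders sum to 3 (valence 4) → 1 H
  atom 7: C, bond orders sum to 3 (valence 4) → 1 H
  atom 8: C, bond orders sum to 4 (valence 4) → 0 H
  atom 9: C, bond orders sum to 3 (valence 4) → 1 H
  atom 10: C, bond orders sum to 3 (valence 4) → 1 H
  atom 11: O, bond orders sum to 2 (valence 2) → 0 H
  atom 12: C, bond orders sum to 4 (valence 4) → 0 H
  atom 13: C, bond orders sum to 4 (valence 4) → 0 H
  atom 14: C, bond orders sum to 1 (valence 4) → 3 H
  atom 15: C, bond orders sum to 4 (valence 4) → 0 H
  atom 16: I (halogen, monovalent) → 0 H
  atom 17: C, bond orders sum to 3 (valence 4) → 1 H
  atom 18: C, bond orders sum to 4 (valence 4) → 0 H
  atom 19: C, bond orders sum to 3 (valence 4) → 1 H
  atom 20: C, bond orders sum to 4 (valence 4) → 0 H
  atom 21: O, bond orders sum to 1 (valence 2) → 1 H
  atom 22: O, bond orders sum to 2 (valence 2) → 0 H
Totals → C:16, H:11, I:1, O:5.
In Hill order: C16H11IO5.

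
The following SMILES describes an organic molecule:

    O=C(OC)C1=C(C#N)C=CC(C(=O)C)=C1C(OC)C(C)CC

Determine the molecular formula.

Walk through each heavy atom and fill implicit hydrogens from standard valence (C 4, N 3, O 2, S 2, halogen 1):
  atom 1: O, bond orders sum to 2 (valence 2) → 0 H
  atom 2: C, bond orders sum to 4 (valence 4) → 0 H
  atom 3: O, bond orders sum to 2 (valence 2) → 0 H
  atom 4: C, bond orders sum to 1 (valence 4) → 3 H
  atom 5: C, bond orders sum to 4 (valence 4) → 0 H
  atom 6: C, bond orders sum to 4 (valence 4) → 0 H
  atom 7: C, bond orders sum to 4 (valence 4) → 0 H
  atom 8: N, bond orders sum to 3 (valence 3) → 0 H
  atom 9: C, bond orders sum to 3 (valence 4) → 1 H
  atom 10: C, bond orders sum to 3 (valence 4) → 1 H
  atom 11: C, bond orders sum to 4 (valence 4) → 0 H
  atom 12: C, bond orders sum to 4 (valence 4) → 0 H
  atom 13: O, bond orders sum to 2 (valence 2) → 0 H
  atom 14: C, bond orders sum to 1 (valence 4) → 3 H
  atom 15: C, bond orders sum to 4 (valence 4) → 0 H
  atom 16: C, bond orders sum to 3 (valence 4) → 1 H
  atom 17: O, bond orders sum to 2 (valence 2) → 0 H
  atom 18: C, bond orders sum to 1 (valence 4) → 3 H
  atom 19: C, bond orders sum to 3 (valence 4) → 1 H
  atom 20: C, bond orders sum to 1 (valence 4) → 3 H
  atom 21: C, bond orders sum to 2 (valence 4) → 2 H
  atom 22: C, bond orders sum to 1 (valence 4) → 3 H
Totals → C:17, H:21, N:1, O:4.

C17H21NO4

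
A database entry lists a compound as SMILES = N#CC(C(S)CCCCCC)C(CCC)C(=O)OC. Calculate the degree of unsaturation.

3

Degree of unsaturation = (number of rings) + (number of π bonds).
Ring closures in the SMILES: 0.
π bonds: 1 double bond (each 1 DoU), 1 triple bond (each 2 DoU) → 3 DoU from unsaturation.
Total DoU = 0 + 3 = 3.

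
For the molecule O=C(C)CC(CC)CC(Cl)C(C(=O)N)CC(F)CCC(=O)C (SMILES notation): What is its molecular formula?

Walk through each heavy atom and fill implicit hydrogens from standard valence (C 4, N 3, O 2, S 2, halogen 1):
  atom 1: O, bond orders sum to 2 (valence 2) → 0 H
  atom 2: C, bond orders sum to 4 (valence 4) → 0 H
  atom 3: C, bond orders sum to 1 (valence 4) → 3 H
  atom 4: C, bond orders sum to 2 (valence 4) → 2 H
  atom 5: C, bond orders sum to 3 (valence 4) → 1 H
  atom 6: C, bond orders sum to 2 (valence 4) → 2 H
  atom 7: C, bond orders sum to 1 (valence 4) → 3 H
  atom 8: C, bond orders sum to 2 (valence 4) → 2 H
  atom 9: C, bond orders sum to 3 (valence 4) → 1 H
  atom 10: Cl (halogen, monovalent) → 0 H
  atom 11: C, bond orders sum to 3 (valence 4) → 1 H
  atom 12: C, bond orders sum to 4 (valence 4) → 0 H
  atom 13: O, bond orders sum to 2 (valence 2) → 0 H
  atom 14: N, bond orders sum to 1 (valence 3) → 2 H
  atom 15: C, bond orders sum to 2 (valence 4) → 2 H
  atom 16: C, bond orders sum to 3 (valence 4) → 1 H
  atom 17: F (halogen, monovalent) → 0 H
  atom 18: C, bond orders sum to 2 (valence 4) → 2 H
  atom 19: C, bond orders sum to 2 (valence 4) → 2 H
  atom 20: C, bond orders sum to 4 (valence 4) → 0 H
  atom 21: O, bond orders sum to 2 (valence 2) → 0 H
  atom 22: C, bond orders sum to 1 (valence 4) → 3 H
Totals → C:16, H:27, Cl:1, F:1, N:1, O:3.
In Hill order: C16H27ClFNO3.

C16H27ClFNO3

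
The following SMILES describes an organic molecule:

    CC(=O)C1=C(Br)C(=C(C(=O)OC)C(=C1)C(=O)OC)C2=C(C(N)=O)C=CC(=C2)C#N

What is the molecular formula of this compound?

Walk through each heavy atom and fill implicit hydrogens from standard valence (C 4, N 3, O 2, S 2, halogen 1):
  atom 1: C, bond orders sum to 1 (valence 4) → 3 H
  atom 2: C, bond orders sum to 4 (valence 4) → 0 H
  atom 3: O, bond orders sum to 2 (valence 2) → 0 H
  atom 4: C, bond orders sum to 4 (valence 4) → 0 H
  atom 5: C, bond orders sum to 4 (valence 4) → 0 H
  atom 6: Br (halogen, monovalent) → 0 H
  atom 7: C, bond orders sum to 4 (valence 4) → 0 H
  atom 8: C, bond orders sum to 4 (valence 4) → 0 H
  atom 9: C, bond orders sum to 4 (valence 4) → 0 H
  atom 10: O, bond orders sum to 2 (valence 2) → 0 H
  atom 11: O, bond orders sum to 2 (valence 2) → 0 H
  atom 12: C, bond orders sum to 1 (valence 4) → 3 H
  atom 13: C, bond orders sum to 4 (valence 4) → 0 H
  atom 14: C, bond orders sum to 3 (valence 4) → 1 H
  atom 15: C, bond orders sum to 4 (valence 4) → 0 H
  atom 16: O, bond orders sum to 2 (valence 2) → 0 H
  atom 17: O, bond orders sum to 2 (valence 2) → 0 H
  atom 18: C, bond orders sum to 1 (valence 4) → 3 H
  atom 19: C, bond orders sum to 4 (valence 4) → 0 H
  atom 20: C, bond orders sum to 4 (valence 4) → 0 H
  atom 21: C, bond orders sum to 4 (valence 4) → 0 H
  atom 22: N, bond orders sum to 1 (valence 3) → 2 H
  atom 23: O, bond orders sum to 2 (valence 2) → 0 H
  atom 24: C, bond orders sum to 3 (valence 4) → 1 H
  atom 25: C, bond orders sum to 3 (valence 4) → 1 H
  atom 26: C, bond orders sum to 4 (valence 4) → 0 H
  atom 27: C, bond orders sum to 3 (valence 4) → 1 H
  atom 28: C, bond orders sum to 4 (valence 4) → 0 H
  atom 29: N, bond orders sum to 3 (valence 3) → 0 H
Totals → C:20, H:15, Br:1, N:2, O:6.

C20H15BrN2O6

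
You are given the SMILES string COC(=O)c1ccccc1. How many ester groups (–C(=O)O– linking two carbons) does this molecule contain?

The ester motif appears at heavy-atom position 3 in the SMILES.
Ester count: 1.

1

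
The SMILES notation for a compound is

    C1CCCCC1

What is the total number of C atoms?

6

Count every carbon token in the SMILES (each C, including those in ring-closure positions and inside branches).
Carbon count: 6.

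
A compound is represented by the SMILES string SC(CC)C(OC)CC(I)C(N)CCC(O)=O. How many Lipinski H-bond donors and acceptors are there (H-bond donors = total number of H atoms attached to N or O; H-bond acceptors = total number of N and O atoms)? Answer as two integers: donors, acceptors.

3, 4

Donors: find every N or O and count the H atoms it carries.
  atom 6 (O): bond orders sum to 2 → 0 H
  atom 12 (N): bond orders sum to 1 → 2 H
  atom 16 (O): bond orders sum to 1 → 1 H
  atom 17 (O): bond orders sum to 2 → 0 H
Lipinski HBD = 3.
Acceptors: N atoms = 1, O atoms = 3 → HBA = 4.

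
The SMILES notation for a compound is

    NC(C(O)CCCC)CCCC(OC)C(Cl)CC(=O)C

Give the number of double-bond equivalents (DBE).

Degree of unsaturation = (number of rings) + (number of π bonds).
Ring closures in the SMILES: 0.
π bonds: 1 double bond (each 1 DoU) → 1 DoU from unsaturation.
Total DoU = 0 + 1 = 1.

1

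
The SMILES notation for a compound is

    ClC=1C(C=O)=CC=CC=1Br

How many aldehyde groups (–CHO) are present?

1

The aldehyde motif appears at heavy-atom position 4 in the SMILES.
Aldehyde count: 1.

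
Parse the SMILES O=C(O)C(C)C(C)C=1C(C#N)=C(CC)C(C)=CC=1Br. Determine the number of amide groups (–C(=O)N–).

Scan the SMILES for the amide motif — none present.
Groups that are present: 1 carboxylic acid, 1 nitrile.

0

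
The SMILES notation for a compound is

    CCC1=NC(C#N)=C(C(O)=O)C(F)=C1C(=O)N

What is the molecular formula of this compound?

Walk through each heavy atom and fill implicit hydrogens from standard valence (C 4, N 3, O 2, S 2, halogen 1):
  atom 1: C, bond orders sum to 1 (valence 4) → 3 H
  atom 2: C, bond orders sum to 2 (valence 4) → 2 H
  atom 3: C, bond orders sum to 4 (valence 4) → 0 H
  atom 4: N, bond orders sum to 3 (valence 3) → 0 H
  atom 5: C, bond orders sum to 4 (valence 4) → 0 H
  atom 6: C, bond orders sum to 4 (valence 4) → 0 H
  atom 7: N, bond orders sum to 3 (valence 3) → 0 H
  atom 8: C, bond orders sum to 4 (valence 4) → 0 H
  atom 9: C, bond orders sum to 4 (valence 4) → 0 H
  atom 10: O, bond orders sum to 1 (valence 2) → 1 H
  atom 11: O, bond orders sum to 2 (valence 2) → 0 H
  atom 12: C, bond orders sum to 4 (valence 4) → 0 H
  atom 13: F (halogen, monovalent) → 0 H
  atom 14: C, bond orders sum to 4 (valence 4) → 0 H
  atom 15: C, bond orders sum to 4 (valence 4) → 0 H
  atom 16: O, bond orders sum to 2 (valence 2) → 0 H
  atom 17: N, bond orders sum to 1 (valence 3) → 2 H
Totals → C:10, H:8, F:1, N:3, O:3.

C10H8FN3O3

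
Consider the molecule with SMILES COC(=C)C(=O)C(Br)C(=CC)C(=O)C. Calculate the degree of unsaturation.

4

Molecular formula: C10H13BrO3.
DoU = (2C + 2 + N − H − X) / 2, where X is the halogen count and O/S are ignored.
    = (2·10 + 2 + 0 − 13 − 1) / 2 = 8 / 2 = 4.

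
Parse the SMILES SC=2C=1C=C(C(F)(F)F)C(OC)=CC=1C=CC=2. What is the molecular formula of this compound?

Walk through each heavy atom and fill implicit hydrogens from standard valence (C 4, N 3, O 2, S 2, halogen 1):
  atom 1: S, bond orders sum to 1 (valence 2) → 1 H
  atom 2: C, bond orders sum to 4 (valence 4) → 0 H
  atom 3: C, bond orders sum to 4 (valence 4) → 0 H
  atom 4: C, bond orders sum to 3 (valence 4) → 1 H
  atom 5: C, bond orders sum to 4 (valence 4) → 0 H
  atom 6: C, bond orders sum to 4 (valence 4) → 0 H
  atom 7: F (halogen, monovalent) → 0 H
  atom 8: F (halogen, monovalent) → 0 H
  atom 9: F (halogen, monovalent) → 0 H
  atom 10: C, bond orders sum to 4 (valence 4) → 0 H
  atom 11: O, bond orders sum to 2 (valence 2) → 0 H
  atom 12: C, bond orders sum to 1 (valence 4) → 3 H
  atom 13: C, bond orders sum to 3 (valence 4) → 1 H
  atom 14: C, bond orders sum to 4 (valence 4) → 0 H
  atom 15: C, bond orders sum to 3 (valence 4) → 1 H
  atom 16: C, bond orders sum to 3 (valence 4) → 1 H
  atom 17: C, bond orders sum to 3 (valence 4) → 1 H
Totals → C:12, H:9, F:3, O:1, S:1.

C12H9F3OS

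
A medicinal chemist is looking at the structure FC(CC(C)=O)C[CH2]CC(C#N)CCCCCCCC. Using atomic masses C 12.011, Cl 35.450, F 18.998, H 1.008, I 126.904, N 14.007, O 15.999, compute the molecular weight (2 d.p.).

283.43 g/mol

First, the molecular formula is C17H30FNO (counting implicit H from valence).
  C: 17 × 12.011 = 204.187
  F: 1 × 18.998 = 18.998
  H: 30 × 1.008 = 30.240
  N: 1 × 14.007 = 14.007
  O: 1 × 15.999 = 15.999
Sum: 17×12.011 + 1×18.998 + 30×1.008 + 1×14.007 + 1×15.999 = 283.431 → 283.43 g/mol.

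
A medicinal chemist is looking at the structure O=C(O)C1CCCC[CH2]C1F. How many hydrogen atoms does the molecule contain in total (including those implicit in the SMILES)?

13

Walk through each heavy atom and fill implicit hydrogens from standard valence (C 4, N 3, O 2, S 2, halogen 1):
  atom 1: O, bond orders sum to 2 (valence 2) → 0 H
  atom 2: C, bond orders sum to 4 (valence 4) → 0 H
  atom 3: O, bond orders sum to 1 (valence 2) → 1 H
  atom 4: C, bond orders sum to 3 (valence 4) → 1 H
  atom 5: C, bond orders sum to 2 (valence 4) → 2 H
  atom 6: C, bond orders sum to 2 (valence 4) → 2 H
  atom 7: C, bond orders sum to 2 (valence 4) → 2 H
  atom 8: C, bond orders sum to 2 (valence 4) → 2 H
  atom 9: C with explicit H count 2
  atom 10: C, bond orders sum to 3 (valence 4) → 1 H
  atom 11: F (halogen, monovalent) → 0 H
Total hydrogens: 13.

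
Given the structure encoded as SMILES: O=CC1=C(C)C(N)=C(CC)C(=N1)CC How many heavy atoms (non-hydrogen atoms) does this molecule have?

Every atom symbol written in the SMILES (organic subset) is one heavy atom; implicit H are not written.
Heavy atoms by element → C:11, N:2, O:1.
Total: 14.

14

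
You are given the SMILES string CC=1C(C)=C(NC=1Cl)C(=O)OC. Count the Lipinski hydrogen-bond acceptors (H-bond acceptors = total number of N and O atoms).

3

N atoms: 1; O atoms: 2.
Lipinski HBA = 1 + 2 = 3.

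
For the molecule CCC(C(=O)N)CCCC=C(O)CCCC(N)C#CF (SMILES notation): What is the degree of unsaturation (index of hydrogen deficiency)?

Degree of unsaturation = (number of rings) + (number of π bonds).
Ring closures in the SMILES: 0.
π bonds: 2 double bonds (each 1 DoU), 1 triple bond (each 2 DoU) → 4 DoU from unsaturation.
Total DoU = 0 + 4 = 4.

4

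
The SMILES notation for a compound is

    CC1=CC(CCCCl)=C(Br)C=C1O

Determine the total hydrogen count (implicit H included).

12

Walk through each heavy atom and fill implicit hydrogens from standard valence (C 4, N 3, O 2, S 2, halogen 1):
  atom 1: C, bond orders sum to 1 (valence 4) → 3 H
  atom 2: C, bond orders sum to 4 (valence 4) → 0 H
  atom 3: C, bond orders sum to 3 (valence 4) → 1 H
  atom 4: C, bond orders sum to 4 (valence 4) → 0 H
  atom 5: C, bond orders sum to 2 (valence 4) → 2 H
  atom 6: C, bond orders sum to 2 (valence 4) → 2 H
  atom 7: C, bond orders sum to 2 (valence 4) → 2 H
  atom 8: Cl (halogen, monovalent) → 0 H
  atom 9: C, bond orders sum to 4 (valence 4) → 0 H
  atom 10: Br (halogen, monovalent) → 0 H
  atom 11: C, bond orders sum to 3 (valence 4) → 1 H
  atom 12: C, bond orders sum to 4 (valence 4) → 0 H
  atom 13: O, bond orders sum to 1 (valence 2) → 1 H
Total hydrogens: 12.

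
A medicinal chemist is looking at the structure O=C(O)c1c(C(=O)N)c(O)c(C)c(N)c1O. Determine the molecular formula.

Walk through each heavy atom and fill implicit hydrogens from standard valence (C 4, N 3, O 2, S 2, halogen 1); for lowercase aromatic atoms, an aromatic c carries 1 H when it has two neighbours and 0 H with three, and aromatic n carries 0 H:
  atom 1: O, bond orders sum to 2 (valence 2) → 0 H
  atom 2: C, bond orders sum to 4 (valence 4) → 0 H
  atom 3: O, bond orders sum to 1 (valence 2) → 1 H
  atom 4: aromatic c, 3 neighbours → 0 H
  atom 5: aromatic c, 3 neighbours → 0 H
  atom 6: C, bond orders sum to 4 (valence 4) → 0 H
  atom 7: O, bond orders sum to 2 (valence 2) → 0 H
  atom 8: N, bond orders sum to 1 (valence 3) → 2 H
  atom 9: aromatic c, 3 neighbours → 0 H
  atom 10: O, bond orders sum to 1 (valence 2) → 1 H
  atom 11: aromatic c, 3 neighbours → 0 H
  atom 12: C, bond orders sum to 1 (valence 4) → 3 H
  atom 13: aromatic c, 3 neighbours → 0 H
  atom 14: N, bond orders sum to 1 (valence 3) → 2 H
  atom 15: aromatic c, 3 neighbours → 0 H
  atom 16: O, bond orders sum to 1 (valence 2) → 1 H
Totals → C:9, H:10, N:2, O:5.
In Hill order: C9H10N2O5.

C9H10N2O5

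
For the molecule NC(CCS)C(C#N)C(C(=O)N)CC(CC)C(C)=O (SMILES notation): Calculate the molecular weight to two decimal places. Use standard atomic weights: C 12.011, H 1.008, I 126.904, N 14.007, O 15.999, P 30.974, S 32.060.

First, the molecular formula is C13H23N3O2S (counting implicit H from valence).
  C: 13 × 12.011 = 156.143
  H: 23 × 1.008 = 23.184
  N: 3 × 14.007 = 42.021
  O: 2 × 15.999 = 31.998
  S: 1 × 32.060 = 32.060
Sum: 13×12.011 + 23×1.008 + 3×14.007 + 2×15.999 + 1×32.060 = 285.406 → 285.41 g/mol.

285.41 g/mol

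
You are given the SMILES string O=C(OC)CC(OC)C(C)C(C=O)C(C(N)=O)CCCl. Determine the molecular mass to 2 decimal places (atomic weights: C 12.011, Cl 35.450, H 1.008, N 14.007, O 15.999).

First, the molecular formula is C13H22ClNO5 (counting implicit H from valence).
  C: 13 × 12.011 = 156.143
  Cl: 1 × 35.450 = 35.450
  H: 22 × 1.008 = 22.176
  N: 1 × 14.007 = 14.007
  O: 5 × 15.999 = 79.995
Sum: 13×12.011 + 1×35.450 + 22×1.008 + 1×14.007 + 5×15.999 = 307.771 → 307.77 g/mol.

307.77 g/mol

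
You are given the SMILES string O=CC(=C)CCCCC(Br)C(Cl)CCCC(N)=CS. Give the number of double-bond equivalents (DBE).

Molecular formula: C14H23BrClNOS.
DoU = (2C + 2 + N − H − X) / 2, where X is the halogen count and O/S are ignored.
    = (2·14 + 2 + 1 − 23 − 2) / 2 = 6 / 2 = 3.

3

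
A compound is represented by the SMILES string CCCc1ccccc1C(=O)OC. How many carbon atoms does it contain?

Count every carbon token in the SMILES (each C, including those in ring-closure positions and inside branches).
Carbon count: 11.

11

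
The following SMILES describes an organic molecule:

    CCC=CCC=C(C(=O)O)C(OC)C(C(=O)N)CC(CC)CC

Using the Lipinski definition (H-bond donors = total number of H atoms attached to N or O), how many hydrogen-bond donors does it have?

3

Donors: find every N or O and count the H atoms it carries.
  atom 9 (O): bond orders sum to 2 → 0 H
  atom 10 (O): bond orders sum to 1 → 1 H
  atom 12 (O): bond orders sum to 2 → 0 H
  atom 16 (O): bond orders sum to 2 → 0 H
  atom 17 (N): bond orders sum to 1 → 2 H
Lipinski HBD = 3.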